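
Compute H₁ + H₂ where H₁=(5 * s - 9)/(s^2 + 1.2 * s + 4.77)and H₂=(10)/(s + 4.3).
Parallel: H = H₁ + H₂ = (n₁·d₂ + n₂·d₁)/(d₁·d₂).
n₁·d₂ = 5*s^2 + 12.5*s - 38.7. n₂·d₁ = 10*s^2 + 12*s + 47.7. Sum = 15*s^2 + 24.5*s + 9. d₁·d₂ = s^3 + 5.5*s^2 + 9.93*s + 20.511.
H(s) = (15*s^2 + 24.5*s + 9)/(s^3 + 5.5*s^2 + 9.93*s + 20.511)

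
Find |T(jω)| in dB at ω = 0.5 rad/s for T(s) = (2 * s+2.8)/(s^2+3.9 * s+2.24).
Substitute s = j*0.5: T(j0.5) = 0.969005 - 0.447015j.
|T(j0.5)| = sqrt(Re² + Im²) = 1.067.
20*log₁₀(1.067) = 0.56 dB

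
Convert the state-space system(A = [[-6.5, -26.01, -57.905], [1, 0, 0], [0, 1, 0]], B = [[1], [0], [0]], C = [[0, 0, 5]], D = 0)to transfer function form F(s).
F(s) = C(sI - A)⁻¹B + D.
Characteristic polynomial det(sI - A) = s^3 + 6.5*s^2 + 26.01*s + 57.905.
Numerator from C·adj(sI-A)·B + D·det(sI-A) = 5.
F(s) = (5)/(s^3 + 6.5*s^2 + 26.01*s + 57.905)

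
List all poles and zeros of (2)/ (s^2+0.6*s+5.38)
Set denominator = 0: s^2 + 0.6*s + 5.38 = 0 → Poles: -0.3 + 2.3j, -0.3 - 2.3j
Numerator is a nonzero constant (2) → Zeros: none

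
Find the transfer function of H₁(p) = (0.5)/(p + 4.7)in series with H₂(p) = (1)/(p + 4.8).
Series: H = H₁ · H₂ = (n₁·n₂)/(d₁·d₂).
Num: n₁·n₂ = 0.5. Den: d₁·d₂ = p^2 + 9.5*p + 22.56.
H(p) = (0.5)/(p^2 + 9.5*p + 22.56)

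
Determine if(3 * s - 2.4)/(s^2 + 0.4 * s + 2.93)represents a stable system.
Denominator: s^2 + 0.4*s + 2.93. Poles: -0.2 + 1.7j, -0.2 - 1.7j. All Re(p)<0: Yes (stable)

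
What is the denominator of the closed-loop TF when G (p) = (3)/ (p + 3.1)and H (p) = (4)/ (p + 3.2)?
Characteristic poly = G_den * H_den + G_num * H_num = (p^2 + 6.3*p + 9.92) + (12) = p^2 + 6.3*p + 21.92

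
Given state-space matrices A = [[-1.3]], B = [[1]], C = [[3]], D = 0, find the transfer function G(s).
G(s) = C(sI - A)⁻¹B + D.
Characteristic polynomial det(sI - A) = s + 1.3.
Numerator from C·adj(sI-A)·B + D·det(sI-A) = 3.
G(s) = (3)/(s + 1.3)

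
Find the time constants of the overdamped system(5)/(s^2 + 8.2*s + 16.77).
Overdamped: real poles at -4.3, -3.9. τ = -1/pole → τ₁ = 0.2326, τ₂ = 0.2564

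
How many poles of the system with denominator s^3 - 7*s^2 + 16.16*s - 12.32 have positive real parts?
s^3 - 7*s^2 + 16.16*s - 12.32 = (s - 2)(s - 2.2)(s - 2.8). Poles: 2, 2.2, 2.8. RHP poles (Re>0): 3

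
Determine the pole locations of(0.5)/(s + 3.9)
Set denominator = 0: s + 3.9 = 0 → Poles: -3.9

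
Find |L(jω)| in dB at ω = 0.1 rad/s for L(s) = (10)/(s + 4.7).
Substitute s = j*0.1: L(j0.1) = 2.1267 - 0.0452489j.
|L(j0.1)| = sqrt(Re² + Im²) = 2.127.
20*log₁₀(2.127) = 6.56 dB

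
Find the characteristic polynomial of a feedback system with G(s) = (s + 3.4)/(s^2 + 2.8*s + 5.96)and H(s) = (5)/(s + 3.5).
Characteristic poly = G_den * H_den + G_num * H_num = (s^3 + 6.3*s^2 + 15.76*s + 20.86) + (5*s + 17) = s^3 + 6.3*s^2 + 20.76*s + 37.86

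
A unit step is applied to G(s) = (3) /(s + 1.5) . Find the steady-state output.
FVT: lim_{t→∞} y(t) = lim_{s→0} s*Y(s) where Y(s) = G(s)/s.
= lim_{s→0} G(s) = G(0) = num(0)/den(0) = 3/1.5 = 2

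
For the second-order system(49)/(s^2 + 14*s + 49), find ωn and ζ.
Standard form: ωn²/(s²+2ζωn·s+ωn²).
const=49=ωn² → ωn=7, s coeff=14=2ζωn → ζ=1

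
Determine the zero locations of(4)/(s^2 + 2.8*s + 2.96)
Numerator is a nonzero constant (4) → Zeros: none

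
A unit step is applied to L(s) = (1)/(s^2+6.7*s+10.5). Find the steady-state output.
FVT: lim_{t→∞} y(t) = lim_{s→0} s*Y(s) where Y(s) = L(s)/s.
= lim_{s→0} L(s) = L(0) = num(0)/den(0) = 1/10.5 = 0.09524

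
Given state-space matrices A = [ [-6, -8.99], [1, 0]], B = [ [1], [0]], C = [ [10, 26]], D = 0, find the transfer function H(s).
H(s) = C(sI - A)⁻¹B + D.
Characteristic polynomial det(sI - A) = s^2 + 6*s + 8.99.
Numerator from C·adj(sI-A)·B + D·det(sI-A) = 10*s + 26.
H(s) = (10*s + 26)/(s^2 + 6*s + 8.99)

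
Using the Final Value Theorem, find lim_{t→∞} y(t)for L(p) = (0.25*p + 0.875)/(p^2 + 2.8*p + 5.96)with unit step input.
FVT: lim_{t→∞} y(t) = lim_{p→0} p*Y(p) where Y(p) = L(p)/p.
= lim_{p→0} L(p) = L(0) = num(0)/den(0) = 0.875/5.96 = 0.1468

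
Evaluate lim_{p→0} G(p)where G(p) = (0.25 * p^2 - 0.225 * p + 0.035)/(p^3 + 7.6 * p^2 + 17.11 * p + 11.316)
DC gain = G(0) = num(0)/den(0) = 0.035/11.316 = 0.003093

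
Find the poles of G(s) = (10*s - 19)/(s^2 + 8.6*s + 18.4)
Set denominator = 0: s^2 + 8.6*s + 18.4 = (s + 4)(s + 4.6) = 0 → Poles: -4, -4.6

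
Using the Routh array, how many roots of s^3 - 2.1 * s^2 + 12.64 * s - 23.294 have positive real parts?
Routh array:
s^3: [1, 12.64]; s^2: [-2.1, -23.294]; s^1: [1.54762]; s^0: [-23.294]
First column: [1, -2.1, 1.54762, -23.294]. Sign changes = RHP roots = 3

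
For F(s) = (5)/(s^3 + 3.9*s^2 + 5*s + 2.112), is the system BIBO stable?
Denominator: s^3 + 3.9*s^2 + 5*s + 2.112 = (s + 1.1)(s + 1.6)(s + 1.2). Poles: -1.1, -1.2, -1.6. All Re(p)<0: Yes (stable)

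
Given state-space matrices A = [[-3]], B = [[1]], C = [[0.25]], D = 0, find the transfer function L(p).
L(p) = C(pI - A)⁻¹B + D.
Characteristic polynomial det(pI - A) = p + 3.
Numerator from C·adj(pI-A)·B + D·det(pI-A) = 0.25.
L(p) = (0.25)/(p + 3)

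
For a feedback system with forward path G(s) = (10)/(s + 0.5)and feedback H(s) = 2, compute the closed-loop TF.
Closed-loop T = G/(1+GH).
Numerator: G_num * H_den = 10.
Denominator: G_den * H_den + G_num * H_num = (s + 0.5) + (20) = s + 20.5.
T(s) = (10)/(s + 20.5)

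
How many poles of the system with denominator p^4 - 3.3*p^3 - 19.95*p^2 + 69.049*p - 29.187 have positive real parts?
p^4 - 3.3*p^3 - 19.95*p^2 + 69.049*p - 29.187 = (p - 2.7)(p + 4.6)(p - 4.7)(p - 0.5). Poles: -4.6, 0.5, 2.7, 4.7. RHP poles (Re>0): 3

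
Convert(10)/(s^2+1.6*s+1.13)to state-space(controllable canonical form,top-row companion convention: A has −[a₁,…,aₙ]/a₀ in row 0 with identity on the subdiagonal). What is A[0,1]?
Reachable canonical form for den = s^2 + 1.6*s + 1.13: top row of A = -[a₁,a₂,...,aₙ]/a₀, ones on the subdiagonal, zeros elsewhere.
A = [[-1.6, -1.13], [1, 0]].
A[0,1] = -1.13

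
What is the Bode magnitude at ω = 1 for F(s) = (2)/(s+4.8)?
Substitute s = j*1: F(j1) = 0.399334 - 0.0831947j.
|F(j1)| = sqrt(Re² + Im²) = 0.4079.
20*log₁₀(0.4079) = -7.79 dB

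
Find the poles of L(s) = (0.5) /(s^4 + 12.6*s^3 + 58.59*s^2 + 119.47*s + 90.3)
Set denominator = 0: s^4 + 12.6*s^3 + 58.59*s^2 + 119.47*s + 90.3 = (s + 2.8)(s + 4.3)(s + 3)(s + 2.5) = 0 → Poles: -2.5, -2.8, -3, -4.3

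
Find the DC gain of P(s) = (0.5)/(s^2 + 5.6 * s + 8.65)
DC gain = P(0) = num(0)/den(0) = 0.5/8.65 = 0.0578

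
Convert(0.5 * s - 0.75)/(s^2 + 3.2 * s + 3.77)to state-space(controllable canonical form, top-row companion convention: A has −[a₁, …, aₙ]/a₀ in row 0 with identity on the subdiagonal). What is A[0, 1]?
Reachable canonical form for den = s^2 + 3.2*s + 3.77: top row of A = -[a₁,a₂,...,aₙ]/a₀, ones on the subdiagonal, zeros elsewhere.
A = [[-3.2, -3.77], [1, 0]].
A[0,1] = -3.77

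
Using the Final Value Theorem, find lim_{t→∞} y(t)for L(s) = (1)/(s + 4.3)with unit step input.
FVT: lim_{t→∞} y(t) = lim_{s→0} s*Y(s) where Y(s) = L(s)/s.
= lim_{s→0} L(s) = L(0) = num(0)/den(0) = 1/4.3 = 0.2326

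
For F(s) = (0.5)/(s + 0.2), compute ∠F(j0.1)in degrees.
Substitute s = j*0.1: F(j0.1) = 2 - 1j.
∠F(j0.1) = atan2(Im, Re) = atan2(-1, 2) = -26.57°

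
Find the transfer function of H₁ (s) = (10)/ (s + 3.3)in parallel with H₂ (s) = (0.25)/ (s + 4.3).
Parallel: H = H₁ + H₂ = (n₁·d₂ + n₂·d₁)/(d₁·d₂).
n₁·d₂ = 10*s + 43. n₂·d₁ = 0.25*s + 0.825. Sum = 10.25*s + 43.825. d₁·d₂ = s^2 + 7.6*s + 14.19.
H(s) = (10.25*s + 43.825)/(s^2 + 7.6*s + 14.19)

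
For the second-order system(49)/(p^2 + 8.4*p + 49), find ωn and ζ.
Standard form: ωn²/(p²+2ζωn·p+ωn²).
const=49=ωn² → ωn=7, p coeff=8.4=2ζωn → ζ=0.6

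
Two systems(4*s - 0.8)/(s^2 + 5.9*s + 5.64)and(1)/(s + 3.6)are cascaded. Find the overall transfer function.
Series: H = H₁ · H₂ = (n₁·n₂)/(d₁·d₂).
Num: n₁·n₂ = 4*s - 0.8. Den: d₁·d₂ = s^3 + 9.5*s^2 + 26.88*s + 20.304.
H(s) = (4*s - 0.8)/(s^3 + 9.5*s^2 + 26.88*s + 20.304)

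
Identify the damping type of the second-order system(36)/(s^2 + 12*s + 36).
Standard form: ωn²/(s²+2ζωn·s+ωn²) gives ωn=6, ζ=1.
Critically damped (ζ = 1)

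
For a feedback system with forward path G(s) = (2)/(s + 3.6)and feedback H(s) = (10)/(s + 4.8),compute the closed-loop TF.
Closed-loop T = G/(1+GH).
Numerator: G_num * H_den = 2*s + 9.6.
Denominator: G_den * H_den + G_num * H_num = (s^2 + 8.4*s + 17.28) + (20) = s^2 + 8.4*s + 37.28.
T(s) = (2*s + 9.6)/(s^2 + 8.4*s + 37.28)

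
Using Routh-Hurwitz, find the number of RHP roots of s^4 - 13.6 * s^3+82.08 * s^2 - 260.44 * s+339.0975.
Routh array:
s^4: [1, 82.08, 339.0975]; s^3: [-13.6, -260.44]; s^2: [62.93, 339.0975]; s^1: [-187.157]; s^0: [339.0975]
First column: [1, -13.6, 62.93, -187.157, 339.0975]. Sign changes = RHP roots = 4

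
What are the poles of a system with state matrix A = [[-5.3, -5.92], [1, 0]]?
Eigenvalues solve det(λI - A) = 0.
Characteristic polynomial: λ^2 + 5.3*λ + 5.92 = 0.
Factor: (λ + 1.6)(λ + 3.7) = 0.
Roots: -1.6, -3.7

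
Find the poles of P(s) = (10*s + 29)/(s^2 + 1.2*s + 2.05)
Set denominator = 0: s^2 + 1.2*s + 2.05 = 0 → Poles: -0.6 + 1.3j, -0.6 - 1.3j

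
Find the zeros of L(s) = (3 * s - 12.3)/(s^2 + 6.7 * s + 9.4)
Set numerator = 0: 3*s - 12.3 = 0 → Zeros: 4.1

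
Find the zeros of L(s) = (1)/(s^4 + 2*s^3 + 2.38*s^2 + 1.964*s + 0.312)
Numerator is a nonzero constant (1) → Zeros: none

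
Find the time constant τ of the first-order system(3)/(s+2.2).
First-order system: τ = -1/pole. Pole = -2.2. τ = -1/(-2.2) = 0.4545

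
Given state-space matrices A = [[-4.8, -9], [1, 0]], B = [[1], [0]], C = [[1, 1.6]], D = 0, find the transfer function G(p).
G(p) = C(pI - A)⁻¹B + D.
Characteristic polynomial det(pI - A) = p^2 + 4.8*p + 9.
Numerator from C·adj(pI-A)·B + D·det(pI-A) = p + 1.6.
G(p) = (p + 1.6)/(p^2 + 4.8*p + 9)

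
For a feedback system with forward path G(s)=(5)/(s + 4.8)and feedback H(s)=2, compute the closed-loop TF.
Closed-loop T = G/(1+GH).
Numerator: G_num * H_den = 5.
Denominator: G_den * H_den + G_num * H_num = (s + 4.8) + (10) = s + 14.8.
T(s) = (5)/(s + 14.8)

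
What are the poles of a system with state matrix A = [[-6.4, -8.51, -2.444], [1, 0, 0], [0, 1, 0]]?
Eigenvalues solve det(λI - A) = 0.
Characteristic polynomial: λ^3 + 6.4*λ^2 + 8.51*λ + 2.444 = 0.
Factor: (λ + 1.3)(λ + 0.4)(λ + 4.7) = 0.
Roots: -0.4, -1.3, -4.7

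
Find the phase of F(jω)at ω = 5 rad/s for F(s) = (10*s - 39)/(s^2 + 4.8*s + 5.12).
Substitute s = j*5: F(j5) = 2.03387 - 0.059719j.
∠F(j5) = atan2(Im, Re) = atan2(-0.059719, 2.03387) = -1.68°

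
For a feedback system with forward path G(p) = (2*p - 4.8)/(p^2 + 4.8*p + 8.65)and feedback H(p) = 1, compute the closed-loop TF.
Closed-loop T = G/(1+GH).
Numerator: G_num * H_den = 2*p - 4.8.
Denominator: G_den * H_den + G_num * H_num = (p^2 + 4.8*p + 8.65) + (2*p - 4.8) = p^2 + 6.8*p + 3.85.
T(p) = (2*p - 4.8)/(p^2 + 6.8*p + 3.85)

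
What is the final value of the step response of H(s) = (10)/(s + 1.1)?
FVT: lim_{t→∞} y(t) = lim_{s→0} s*Y(s) where Y(s) = H(s)/s.
= lim_{s→0} H(s) = H(0) = num(0)/den(0) = 10/1.1 = 9.091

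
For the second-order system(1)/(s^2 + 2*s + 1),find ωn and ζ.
Standard form: ωn²/(s²+2ζωn·s+ωn²).
const=1=ωn² → ωn=1, s coeff=2=2ζωn → ζ=1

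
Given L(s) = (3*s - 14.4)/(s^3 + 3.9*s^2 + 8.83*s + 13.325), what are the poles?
Set denominator = 0: s^3 + 3.9*s^2 + 8.83*s + 13.325 = (s + 2.5)(s^2 + 1.4*s + 5.33) = 0 → Poles: -0.7 + 2.2j, -0.7 - 2.2j, -2.5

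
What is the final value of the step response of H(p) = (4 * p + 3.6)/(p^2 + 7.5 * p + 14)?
FVT: lim_{t→∞} y(t) = lim_{p→0} p*Y(p) where Y(p) = H(p)/p.
= lim_{p→0} H(p) = H(0) = num(0)/den(0) = 3.6/14 = 0.2571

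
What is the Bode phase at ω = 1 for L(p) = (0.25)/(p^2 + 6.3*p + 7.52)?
Substitute p = j*1: L(j1) = 0.0198296 - 0.0191605j.
∠L(j1) = atan2(Im, Re) = atan2(-0.0191605, 0.0198296) = -44.02°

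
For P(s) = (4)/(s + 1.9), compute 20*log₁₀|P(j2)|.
Substitute s = j*2: P(j2) = 0.998686 - 1.05125j.
|P(j2)| = sqrt(Re² + Im²) = 1.45.
20*log₁₀(1.45) = 3.23 dB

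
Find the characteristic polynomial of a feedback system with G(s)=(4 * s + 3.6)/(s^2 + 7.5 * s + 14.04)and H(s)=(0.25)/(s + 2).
Characteristic poly = G_den * H_den + G_num * H_num = (s^3 + 9.5*s^2 + 29.04*s + 28.08) + (s + 0.9) = s^3 + 9.5*s^2 + 30.04*s + 28.98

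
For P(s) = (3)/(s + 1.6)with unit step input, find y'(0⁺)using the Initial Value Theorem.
IVT: y'(0⁺) = lim_{s→∞} s²·Y(s) = lim_{s→∞} s·P(s).
deg(num) = 0, deg(den) = 1, relative degree = 1, so s·P(s) → (leading num)/(leading den) = 3/1 = 3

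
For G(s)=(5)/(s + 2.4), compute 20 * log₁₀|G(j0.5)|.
Substitute s = j*0.5: G(j0.5) = 1.99667 - 0.415973j.
|G(j0.5)| = sqrt(Re² + Im²) = 2.04.
20*log₁₀(2.04) = 6.19 dB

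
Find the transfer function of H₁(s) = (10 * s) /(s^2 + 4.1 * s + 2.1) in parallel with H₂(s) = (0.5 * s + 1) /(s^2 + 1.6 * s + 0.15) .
Parallel: H = H₁ + H₂ = (n₁·d₂ + n₂·d₁)/(d₁·d₂).
n₁·d₂ = 10*s^3 + 16*s^2 + 1.5*s. n₂·d₁ = 0.5*s^3 + 3.05*s^2 + 5.15*s + 2.1. Sum = 10.5*s^3 + 19.05*s^2 + 6.65*s + 2.1. d₁·d₂ = s^4 + 5.7*s^3 + 8.81*s^2 + 3.975*s + 0.315.
H(s) = (10.5*s^3 + 19.05*s^2 + 6.65*s + 2.1)/(s^4 + 5.7*s^3 + 8.81*s^2 + 3.975*s + 0.315)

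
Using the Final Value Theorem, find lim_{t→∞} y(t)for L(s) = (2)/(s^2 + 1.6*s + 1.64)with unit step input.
FVT: lim_{t→∞} y(t) = lim_{s→0} s*Y(s) where Y(s) = L(s)/s.
= lim_{s→0} L(s) = L(0) = num(0)/den(0) = 2/1.64 = 1.22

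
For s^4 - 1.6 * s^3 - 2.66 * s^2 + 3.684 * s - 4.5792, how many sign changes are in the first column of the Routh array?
Routh array:
s^4: [1, -2.66, -4.5792]; s^3: [-1.6, 3.684]; s^2: [-0.3575, -4.5792]; s^1: [24.1783]; s^0: [-4.5792]
First column: [1, -1.6, -0.3575, 24.1783, -4.5792]. Sign changes = 3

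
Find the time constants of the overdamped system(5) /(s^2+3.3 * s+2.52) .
Overdamped: real poles at -2.1, -1.2. τ = -1/pole → τ₁ = 0.4762, τ₂ = 0.8333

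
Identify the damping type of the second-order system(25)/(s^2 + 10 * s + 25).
Standard form: ωn²/(s²+2ζωn·s+ωn²) gives ωn=5, ζ=1.
Critically damped (ζ = 1)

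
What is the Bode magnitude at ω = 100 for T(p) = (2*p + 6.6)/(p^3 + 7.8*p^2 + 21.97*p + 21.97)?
Substitute p = j*100: T(j100) = -0.000199737 - 8.99489e-06j.
|T(j100)| = sqrt(Re² + Im²) = 0.0001999.
20*log₁₀(0.0001999) = -73.98 dB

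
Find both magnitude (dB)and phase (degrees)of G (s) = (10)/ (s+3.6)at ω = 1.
Substitute s = j*1: G(j1) = 2.5788 - 0.716332j.
|G| = 20*log₁₀(sqrt(Re²+Im²)) = 8.55 dB.
∠G = atan2(Im, Re) = -15.52°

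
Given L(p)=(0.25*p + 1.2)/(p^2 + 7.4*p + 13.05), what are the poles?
Set denominator = 0: p^2 + 7.4*p + 13.05 = (p + 4.5)(p + 2.9) = 0 → Poles: -2.9, -4.5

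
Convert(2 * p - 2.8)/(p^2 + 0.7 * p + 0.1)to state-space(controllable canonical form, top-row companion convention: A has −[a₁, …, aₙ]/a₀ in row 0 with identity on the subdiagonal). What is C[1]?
Reachable canonical form: C = numerator coefficients (right-aligned, zero-padded to length n).
num = 2*p - 2.8, C = [[2, -2.8]].
C[1] = -2.8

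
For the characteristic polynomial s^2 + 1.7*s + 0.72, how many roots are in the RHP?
s^2 + 1.7*s + 0.72 = (s + 0.9)(s + 0.8). Poles: -0.8, -0.9. RHP poles (Re>0): 0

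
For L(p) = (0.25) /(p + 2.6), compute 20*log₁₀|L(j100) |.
Substitute p = j*100: L(j100) = 6.49561e-05 - 0.00249831j.
|L(j100)| = sqrt(Re² + Im²) = 0.002499.
20*log₁₀(0.002499) = -52.04 dB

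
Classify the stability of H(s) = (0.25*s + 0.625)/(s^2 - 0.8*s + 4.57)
Denominator: s^2 - 0.8*s + 4.57. Poles: 0.4 + 2.1j, 0.4 - 2.1j. Unstable (2 pole(s) in RHP)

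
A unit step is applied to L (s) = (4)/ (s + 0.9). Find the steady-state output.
FVT: lim_{t→∞} y(t) = lim_{s→0} s*Y(s) where Y(s) = L(s)/s.
= lim_{s→0} L(s) = L(0) = num(0)/den(0) = 4/0.9 = 4.444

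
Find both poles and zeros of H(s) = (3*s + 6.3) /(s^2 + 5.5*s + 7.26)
Set denominator = 0: s^2 + 5.5*s + 7.26 = (s + 2.2)(s + 3.3) = 0 → Poles: -2.2, -3.3
Set numerator = 0: 3*s + 6.3 = 0 → Zeros: -2.1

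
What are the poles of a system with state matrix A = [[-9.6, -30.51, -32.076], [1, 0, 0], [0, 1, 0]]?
Eigenvalues solve det(λI - A) = 0.
Characteristic polynomial: λ^3 + 9.6*λ^2 + 30.51*λ + 32.076 = 0.
Factor: (λ + 3.3)(λ + 2.7)(λ + 3.6) = 0.
Roots: -2.7, -3.3, -3.6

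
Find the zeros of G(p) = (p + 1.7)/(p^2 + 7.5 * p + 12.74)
Set numerator = 0: p + 1.7 = 0 → Zeros: -1.7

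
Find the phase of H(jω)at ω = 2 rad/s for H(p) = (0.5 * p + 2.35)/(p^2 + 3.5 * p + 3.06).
Substitute p = j*2: H(j2) = 0.0960436 - 0.348612j.
∠H(j2) = atan2(Im, Re) = atan2(-0.348612, 0.0960436) = -74.60°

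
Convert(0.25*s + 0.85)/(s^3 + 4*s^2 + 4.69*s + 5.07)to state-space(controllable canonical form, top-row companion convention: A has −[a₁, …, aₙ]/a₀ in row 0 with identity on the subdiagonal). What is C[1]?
Reachable canonical form: C = numerator coefficients (right-aligned, zero-padded to length n).
num = 0.25*s + 0.85, C = [[0, 0.25, 0.85]].
C[1] = 0.25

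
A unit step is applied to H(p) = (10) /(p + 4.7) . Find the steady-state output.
FVT: lim_{t→∞} y(t) = lim_{p→0} p*Y(p) where Y(p) = H(p)/p.
= lim_{p→0} H(p) = H(0) = num(0)/den(0) = 10/4.7 = 2.128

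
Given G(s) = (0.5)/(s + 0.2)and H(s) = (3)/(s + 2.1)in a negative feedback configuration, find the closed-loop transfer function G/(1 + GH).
Closed-loop T = G/(1+GH).
Numerator: G_num * H_den = 0.5*s + 1.05.
Denominator: G_den * H_den + G_num * H_num = (s^2 + 2.3*s + 0.42) + (1.5) = s^2 + 2.3*s + 1.92.
T(s) = (0.5*s + 1.05)/(s^2 + 2.3*s + 1.92)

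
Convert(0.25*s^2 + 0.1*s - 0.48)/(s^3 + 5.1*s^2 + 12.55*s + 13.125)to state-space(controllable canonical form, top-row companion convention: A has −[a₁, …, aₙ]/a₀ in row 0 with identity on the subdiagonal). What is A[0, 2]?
Reachable canonical form for den = s^3 + 5.1*s^2 + 12.55*s + 13.125: top row of A = -[a₁,a₂,...,aₙ]/a₀, ones on the subdiagonal, zeros elsewhere.
A = [[-5.1, -12.55, -13.125], [1, 0, 0], [0, 1, 0]].
A[0,2] = -13.125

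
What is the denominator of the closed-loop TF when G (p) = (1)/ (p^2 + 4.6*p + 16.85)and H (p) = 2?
Characteristic poly = G_den * H_den + G_num * H_num = (p^2 + 4.6*p + 16.85) + (2) = p^2 + 4.6*p + 18.85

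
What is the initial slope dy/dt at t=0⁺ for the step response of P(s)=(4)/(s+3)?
IVT: y'(0⁺) = lim_{s→∞} s²·Y(s) = lim_{s→∞} s·P(s).
deg(num) = 0, deg(den) = 1, relative degree = 1, so s·P(s) → (leading num)/(leading den) = 4/1 = 4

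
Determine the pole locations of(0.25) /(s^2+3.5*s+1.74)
Set denominator = 0: s^2 + 3.5*s + 1.74 = (s + 0.6)(s + 2.9) = 0 → Poles: -0.6, -2.9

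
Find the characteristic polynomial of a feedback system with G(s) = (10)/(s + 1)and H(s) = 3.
Characteristic poly = G_den * H_den + G_num * H_num = (s + 1) + (30) = s + 31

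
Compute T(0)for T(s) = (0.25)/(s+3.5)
DC gain = T(0) = num(0)/den(0) = 0.25/3.5 = 0.07143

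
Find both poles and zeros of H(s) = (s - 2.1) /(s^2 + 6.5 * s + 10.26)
Set denominator = 0: s^2 + 6.5*s + 10.26 = (s + 2.7)(s + 3.8) = 0 → Poles: -2.7, -3.8
Set numerator = 0: s - 2.1 = 0 → Zeros: 2.1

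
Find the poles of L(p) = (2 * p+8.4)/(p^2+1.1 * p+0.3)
Set denominator = 0: p^2 + 1.1*p + 0.3 = (p + 0.5)(p + 0.6) = 0 → Poles: -0.5, -0.6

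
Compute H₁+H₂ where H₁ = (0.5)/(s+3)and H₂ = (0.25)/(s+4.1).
Parallel: H = H₁ + H₂ = (n₁·d₂ + n₂·d₁)/(d₁·d₂).
n₁·d₂ = 0.5*s + 2.05. n₂·d₁ = 0.25*s + 0.75. Sum = 0.75*s + 2.8. d₁·d₂ = s^2 + 7.1*s + 12.3.
H(s) = (0.75*s + 2.8)/(s^2 + 7.1*s + 12.3)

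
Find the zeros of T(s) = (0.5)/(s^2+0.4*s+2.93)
Numerator is a nonzero constant (0.5) → Zeros: none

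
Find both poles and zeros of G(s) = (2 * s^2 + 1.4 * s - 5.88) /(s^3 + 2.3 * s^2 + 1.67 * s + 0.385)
Set denominator = 0: s^3 + 2.3*s^2 + 1.67*s + 0.385 = (s + 0.7)(s + 1.1)(s + 0.5) = 0 → Poles: -0.5, -0.7, -1.1
Set numerator = 0: 2*s^2 + 1.4*s - 5.88 = 2*(s - 1.4)(s + 2.1) = 0 → Zeros: -2.1, 1.4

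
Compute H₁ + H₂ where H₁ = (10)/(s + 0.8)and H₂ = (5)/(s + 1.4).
Parallel: H = H₁ + H₂ = (n₁·d₂ + n₂·d₁)/(d₁·d₂).
n₁·d₂ = 10*s + 14. n₂·d₁ = 5*s + 4. Sum = 15*s + 18. d₁·d₂ = s^2 + 2.2*s + 1.12.
H(s) = (15*s + 18)/(s^2 + 2.2*s + 1.12)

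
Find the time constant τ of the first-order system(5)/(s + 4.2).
First-order system: τ = -1/pole. Pole = -4.2. τ = -1/(-4.2) = 0.2381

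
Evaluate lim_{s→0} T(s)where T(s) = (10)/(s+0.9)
DC gain = T(0) = num(0)/den(0) = 10/0.9 = 11.11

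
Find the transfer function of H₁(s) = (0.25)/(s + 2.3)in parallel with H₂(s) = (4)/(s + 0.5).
Parallel: H = H₁ + H₂ = (n₁·d₂ + n₂·d₁)/(d₁·d₂).
n₁·d₂ = 0.25*s + 0.125. n₂·d₁ = 4*s + 9.2. Sum = 4.25*s + 9.325. d₁·d₂ = s^2 + 2.8*s + 1.15.
H(s) = (4.25*s + 9.325)/(s^2 + 2.8*s + 1.15)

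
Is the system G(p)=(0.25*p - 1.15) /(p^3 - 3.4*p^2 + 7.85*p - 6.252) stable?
Denominator: p^3 - 3.4*p^2 + 7.85*p - 6.252 = (p - 1.2)(p^2 - 2.2*p + 5.21). Poles: 1.1 + 2j, 1.1 - 2j, 1.2. All Re(p)<0: No (unstable)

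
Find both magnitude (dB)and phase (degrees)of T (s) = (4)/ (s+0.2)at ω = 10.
Substitute s = j*10: T(j10) = 0.0079968 - 0.39984j.
|T| = 20*log₁₀(sqrt(Re²+Im²)) = -7.96 dB.
∠T = atan2(Im, Re) = -88.85°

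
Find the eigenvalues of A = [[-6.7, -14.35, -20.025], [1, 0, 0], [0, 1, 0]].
Eigenvalues solve det(λI - A) = 0.
Characteristic polynomial: λ^3 + 6.7*λ^2 + 14.35*λ + 20.025 = 0.
Factor: (λ + 4.5)(λ^2 + 2.2*λ + 4.45) = 0.
Roots: -1.1 + 1.8j, -1.1 - 1.8j, -4.5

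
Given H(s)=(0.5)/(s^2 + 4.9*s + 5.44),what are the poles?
Set denominator = 0: s^2 + 4.9*s + 5.44 = (s + 1.7)(s + 3.2) = 0 → Poles: -1.7, -3.2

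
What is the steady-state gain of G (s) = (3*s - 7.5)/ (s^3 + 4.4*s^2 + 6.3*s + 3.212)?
DC gain = G(0) = num(0)/den(0) = -7.5/3.212 = -2.335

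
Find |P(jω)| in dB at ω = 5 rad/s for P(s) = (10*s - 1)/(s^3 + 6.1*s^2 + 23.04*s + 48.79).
Substitute s = j*5: P(j5) = -0.0355968 - 0.47875j.
|P(j5)| = sqrt(Re² + Im²) = 0.4801.
20*log₁₀(0.4801) = -6.37 dB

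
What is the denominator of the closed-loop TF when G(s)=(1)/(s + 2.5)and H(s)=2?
Characteristic poly = G_den * H_den + G_num * H_num = (s + 2.5) + (2) = s + 4.5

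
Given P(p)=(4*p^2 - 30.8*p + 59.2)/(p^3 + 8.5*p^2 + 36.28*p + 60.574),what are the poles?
Set denominator = 0: p^3 + 8.5*p^2 + 36.28*p + 60.574 = (p + 3.1)(p^2 + 5.4*p + 19.54) = 0 → Poles: -2.7 + 3.5j, -2.7 - 3.5j, -3.1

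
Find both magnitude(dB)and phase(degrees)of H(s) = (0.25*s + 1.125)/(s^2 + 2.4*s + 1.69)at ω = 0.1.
Substitute s = j*0.1: H(j0.1) = 0.658333 - 0.0791667j.
|H| = 20*log₁₀(sqrt(Re²+Im²)) = -3.57 dB.
∠H = atan2(Im, Re) = -6.86°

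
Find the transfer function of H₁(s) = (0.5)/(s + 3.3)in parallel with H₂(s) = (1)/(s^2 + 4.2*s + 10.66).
Parallel: H = H₁ + H₂ = (n₁·d₂ + n₂·d₁)/(d₁·d₂).
n₁·d₂ = 0.5*s^2 + 2.1*s + 5.33. n₂·d₁ = s + 3.3. Sum = 0.5*s^2 + 3.1*s + 8.63. d₁·d₂ = s^3 + 7.5*s^2 + 24.52*s + 35.178.
H(s) = (0.5*s^2 + 3.1*s + 8.63)/(s^3 + 7.5*s^2 + 24.52*s + 35.178)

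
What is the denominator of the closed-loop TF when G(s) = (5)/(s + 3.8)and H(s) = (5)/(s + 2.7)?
Characteristic poly = G_den * H_den + G_num * H_num = (s^2 + 6.5*s + 10.26) + (25) = s^2 + 6.5*s + 35.26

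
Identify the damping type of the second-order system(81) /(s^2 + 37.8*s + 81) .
Standard form: ωn²/(s²+2ζωn·s+ωn²) gives ωn=9, ζ=2.1.
Overdamped (ζ = 2.1 > 1)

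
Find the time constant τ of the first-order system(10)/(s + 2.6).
First-order system: τ = -1/pole. Pole = -2.6. τ = -1/(-2.6) = 0.3846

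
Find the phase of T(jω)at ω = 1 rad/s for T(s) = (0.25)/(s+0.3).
Substitute s = j*1: T(j1) = 0.0688073 - 0.229358j.
∠T(j1) = atan2(Im, Re) = atan2(-0.229358, 0.0688073) = -73.30°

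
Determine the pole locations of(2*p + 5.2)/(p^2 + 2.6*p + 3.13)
Set denominator = 0: p^2 + 2.6*p + 3.13 = 0 → Poles: -1.3 + 1.2j, -1.3 - 1.2j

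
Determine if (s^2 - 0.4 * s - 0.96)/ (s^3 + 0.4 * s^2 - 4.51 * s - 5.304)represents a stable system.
Denominator: s^3 + 0.4*s^2 - 4.51*s - 5.304 = (s - 2.4)(s^2 + 2.8*s + 2.21). Poles: -1.4 + 0.5j, -1.4 - 0.5j, 2.4. All Re(p)<0: No (unstable)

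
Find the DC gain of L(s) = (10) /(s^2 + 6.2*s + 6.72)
DC gain = L(0) = num(0)/den(0) = 10/6.72 = 1.488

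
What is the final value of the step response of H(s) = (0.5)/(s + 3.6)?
FVT: lim_{t→∞} y(t) = lim_{s→0} s*Y(s) where Y(s) = H(s)/s.
= lim_{s→0} H(s) = H(0) = num(0)/den(0) = 0.5/3.6 = 0.1389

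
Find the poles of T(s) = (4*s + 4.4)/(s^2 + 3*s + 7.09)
Set denominator = 0: s^2 + 3*s + 7.09 = 0 → Poles: -1.5 + 2.2j, -1.5 - 2.2j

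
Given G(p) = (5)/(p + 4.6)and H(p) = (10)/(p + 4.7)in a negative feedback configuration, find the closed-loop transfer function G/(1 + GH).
Closed-loop T = G/(1+GH).
Numerator: G_num * H_den = 5*p + 23.5.
Denominator: G_den * H_den + G_num * H_num = (p^2 + 9.3*p + 21.62) + (50) = p^2 + 9.3*p + 71.62.
T(p) = (5*p + 23.5)/(p^2 + 9.3*p + 71.62)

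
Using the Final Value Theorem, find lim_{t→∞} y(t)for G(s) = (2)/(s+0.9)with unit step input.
FVT: lim_{t→∞} y(t) = lim_{s→0} s*Y(s) where Y(s) = G(s)/s.
= lim_{s→0} G(s) = G(0) = num(0)/den(0) = 2/0.9 = 2.222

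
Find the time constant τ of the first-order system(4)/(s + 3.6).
First-order system: τ = -1/pole. Pole = -3.6. τ = -1/(-3.6) = 0.2778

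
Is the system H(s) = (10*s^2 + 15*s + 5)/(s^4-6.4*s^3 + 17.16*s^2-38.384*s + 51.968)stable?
Denominator: s^4 - 6.4*s^3 + 17.16*s^2 - 38.384*s + 51.968 = (s - 2.8)(s - 3.2)(s^2 - 0.4*s + 5.8). Poles: 0.2 + 2.4j, 0.2 - 2.4j, 2.8, 3.2. All Re(p)<0: No (unstable)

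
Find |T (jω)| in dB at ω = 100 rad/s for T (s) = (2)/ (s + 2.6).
Substitute s = j*100: T(j100) = 0.000519649 - 0.0199865j.
|T(j100)| = sqrt(Re² + Im²) = 0.01999.
20*log₁₀(0.01999) = -33.98 dB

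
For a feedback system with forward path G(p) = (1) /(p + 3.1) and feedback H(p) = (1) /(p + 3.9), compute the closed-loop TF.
Closed-loop T = G/(1+GH).
Numerator: G_num * H_den = p + 3.9.
Denominator: G_den * H_den + G_num * H_num = (p^2 + 7*p + 12.09) + (1) = p^2 + 7*p + 13.09.
T(p) = (p + 3.9)/(p^2 + 7*p + 13.09)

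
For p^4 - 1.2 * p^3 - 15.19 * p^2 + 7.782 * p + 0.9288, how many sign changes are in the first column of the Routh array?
Routh array:
p^4: [1, -15.19, 0.9288]; p^3: [-1.2, 7.782]; p^2: [-8.705, 0.9288]; p^1: [7.65396]; p^0: [0.9288]
First column: [1, -1.2, -8.705, 7.65396, 0.9288]. Sign changes = 2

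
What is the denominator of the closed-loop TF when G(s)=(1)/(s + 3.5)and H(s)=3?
Characteristic poly = G_den * H_den + G_num * H_num = (s + 3.5) + (3) = s + 6.5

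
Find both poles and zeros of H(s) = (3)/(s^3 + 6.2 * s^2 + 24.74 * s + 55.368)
Set denominator = 0: s^3 + 6.2*s^2 + 24.74*s + 55.368 = (s + 3.6)(s^2 + 2.6*s + 15.38) = 0 → Poles: -1.3 + 3.7j, -1.3 - 3.7j, -3.6
Numerator is a nonzero constant (3) → Zeros: none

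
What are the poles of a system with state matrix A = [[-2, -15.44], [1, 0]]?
Eigenvalues solve det(λI - A) = 0.
Characteristic polynomial: λ^2 + 2*λ + 15.44 = 0.
Roots: -1 + 3.8j, -1 - 3.8j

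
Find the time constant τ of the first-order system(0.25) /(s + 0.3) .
First-order system: τ = -1/pole. Pole = -0.3. τ = -1/(-0.3) = 3.333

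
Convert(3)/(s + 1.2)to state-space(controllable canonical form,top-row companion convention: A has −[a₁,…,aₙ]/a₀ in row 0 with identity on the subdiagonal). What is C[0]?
Reachable canonical form: C = numerator coefficients (right-aligned, zero-padded to length n).
num = 3, C = [[3]].
C[0] = 3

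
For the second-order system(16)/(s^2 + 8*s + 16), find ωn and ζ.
Standard form: ωn²/(s²+2ζωn·s+ωn²).
const=16=ωn² → ωn=4, s coeff=8=2ζωn → ζ=1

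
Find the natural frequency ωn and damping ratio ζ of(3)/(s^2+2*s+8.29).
Underdamped: complex pole -1 + 2.7j. ωn = |pole| = 2.879, ζ = -Re(pole)/ωn = 0.3473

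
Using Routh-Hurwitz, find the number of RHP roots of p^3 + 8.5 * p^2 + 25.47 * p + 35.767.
Routh array:
p^3: [1, 25.47]; p^2: [8.5, 35.767]; p^1: [21.2621]; p^0: [35.767]
First column: [1, 8.5, 21.2621, 35.767]. Sign changes = RHP roots = 0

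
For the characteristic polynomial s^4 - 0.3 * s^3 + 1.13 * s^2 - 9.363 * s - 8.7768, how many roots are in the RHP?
s^4 - 0.3*s^3 + 1.13*s^2 - 9.363*s - 8.7768 = (s - 2.3)(s + 0.8)(s^2 + 1.2*s + 4.77). Poles: -0.6 + 2.1j, -0.6 - 2.1j, -0.8, 2.3. RHP poles (Re>0): 1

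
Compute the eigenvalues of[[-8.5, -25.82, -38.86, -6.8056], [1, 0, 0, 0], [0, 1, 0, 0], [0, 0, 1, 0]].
Eigenvalues solve det(λI - A) = 0.
Characteristic polynomial: λ^4 + 8.5*λ^3 + 25.82*λ^2 + 38.86*λ + 6.8056 = 0.
Factor: (λ + 4.7)(λ + 0.2)(λ^2 + 3.6*λ + 7.24) = 0.
Roots: -0.2, -1.8 + 2j, -1.8 - 2j, -4.7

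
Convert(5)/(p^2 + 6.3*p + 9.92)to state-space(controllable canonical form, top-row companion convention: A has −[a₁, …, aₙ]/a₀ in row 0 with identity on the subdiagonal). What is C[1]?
Reachable canonical form: C = numerator coefficients (right-aligned, zero-padded to length n).
num = 5, C = [[0, 5]].
C[1] = 5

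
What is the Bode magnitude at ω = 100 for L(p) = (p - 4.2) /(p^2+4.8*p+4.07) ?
Substitute p = j*100: L(j100) = 0.00089849 - 0.00996093j.
|L(j100)| = sqrt(Re² + Im²) = 0.01.
20*log₁₀(0.01) = -40.00 dB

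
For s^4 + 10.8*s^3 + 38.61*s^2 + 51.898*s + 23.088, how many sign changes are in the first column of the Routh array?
Routh array:
s^4: [1, 38.61, 23.088]; s^3: [10.8, 51.898]; s^2: [33.8046, 23.088]; s^1: [44.5218]; s^0: [23.088]
First column: [1, 10.8, 33.8046, 44.5218, 23.088]. Sign changes = 0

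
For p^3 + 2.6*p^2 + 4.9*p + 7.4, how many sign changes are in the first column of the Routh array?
Routh array:
p^3: [1, 4.9]; p^2: [2.6, 7.4]; p^1: [2.05385]; p^0: [7.4]
First column: [1, 2.6, 2.05385, 7.4]. Sign changes = 0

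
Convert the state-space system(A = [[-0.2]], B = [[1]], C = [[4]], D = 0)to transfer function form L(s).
L(s) = C(sI - A)⁻¹B + D.
Characteristic polynomial det(sI - A) = s + 0.2.
Numerator from C·adj(sI-A)·B + D·det(sI-A) = 4.
L(s) = (4)/(s + 0.2)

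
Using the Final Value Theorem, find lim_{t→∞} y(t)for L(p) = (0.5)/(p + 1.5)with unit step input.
FVT: lim_{t→∞} y(t) = lim_{p→0} p*Y(p) where Y(p) = L(p)/p.
= lim_{p→0} L(p) = L(0) = num(0)/den(0) = 0.5/1.5 = 0.3333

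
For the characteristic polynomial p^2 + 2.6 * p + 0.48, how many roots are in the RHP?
p^2 + 2.6*p + 0.48 = (p + 2.4)(p + 0.2). Poles: -0.2, -2.4. RHP poles (Re>0): 0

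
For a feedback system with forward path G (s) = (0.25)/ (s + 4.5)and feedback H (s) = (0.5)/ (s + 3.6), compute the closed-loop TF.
Closed-loop T = G/(1+GH).
Numerator: G_num * H_den = 0.25*s + 0.9.
Denominator: G_den * H_den + G_num * H_num = (s^2 + 8.1*s + 16.2) + (0.125) = s^2 + 8.1*s + 16.325.
T(s) = (0.25*s + 0.9)/(s^2 + 8.1*s + 16.325)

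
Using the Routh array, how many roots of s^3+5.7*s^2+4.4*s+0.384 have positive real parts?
Routh array:
s^3: [1, 4.4]; s^2: [5.7, 0.384]; s^1: [4.33263]; s^0: [0.384]
First column: [1, 5.7, 4.33263, 0.384]. Sign changes = RHP roots = 0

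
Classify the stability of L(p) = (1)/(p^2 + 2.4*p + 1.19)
Denominator: p^2 + 2.4*p + 1.19 = (p + 1.7)(p + 0.7). Poles: -0.7, -1.7. Stable (all poles in LHP)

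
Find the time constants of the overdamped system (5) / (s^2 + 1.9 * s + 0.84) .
Overdamped: real poles at -1.2, -0.7. τ = -1/pole → τ₁ = 0.8333, τ₂ = 1.429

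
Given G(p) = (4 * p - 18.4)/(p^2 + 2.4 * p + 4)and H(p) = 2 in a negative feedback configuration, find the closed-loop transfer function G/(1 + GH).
Closed-loop T = G/(1+GH).
Numerator: G_num * H_den = 4*p - 18.4.
Denominator: G_den * H_den + G_num * H_num = (p^2 + 2.4*p + 4) + (8*p - 36.8) = p^2 + 10.4*p - 32.8.
T(p) = (4*p - 18.4)/(p^2 + 10.4*p - 32.8)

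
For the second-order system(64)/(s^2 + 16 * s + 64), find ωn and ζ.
Standard form: ωn²/(s²+2ζωn·s+ωn²).
const=64=ωn² → ωn=8, s coeff=16=2ζωn → ζ=1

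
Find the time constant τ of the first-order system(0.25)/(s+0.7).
First-order system: τ = -1/pole. Pole = -0.7. τ = -1/(-0.7) = 1.429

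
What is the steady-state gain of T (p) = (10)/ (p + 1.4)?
DC gain = T(0) = num(0)/den(0) = 10/1.4 = 7.143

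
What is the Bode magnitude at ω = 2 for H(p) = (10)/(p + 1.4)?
Substitute p = j*2: H(j2) = 2.34899 - 3.3557j.
|H(j2)| = sqrt(Re² + Im²) = 4.096.
20*log₁₀(4.096) = 12.25 dB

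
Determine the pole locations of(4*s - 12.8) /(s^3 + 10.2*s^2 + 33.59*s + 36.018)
Set denominator = 0: s^3 + 10.2*s^2 + 33.59*s + 36.018 = (s + 4.6)(s + 2.9)(s + 2.7) = 0 → Poles: -2.7, -2.9, -4.6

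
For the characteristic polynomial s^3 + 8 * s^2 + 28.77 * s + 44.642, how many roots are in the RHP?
s^3 + 8*s^2 + 28.77*s + 44.642 = (s + 3.4)(s^2 + 4.6*s + 13.13). Poles: -2.3 + 2.8j, -2.3 - 2.8j, -3.4. RHP poles (Re>0): 0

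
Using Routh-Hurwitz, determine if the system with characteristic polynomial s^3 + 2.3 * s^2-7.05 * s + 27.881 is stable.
Routh array:
s^3: [1, -7.05]; s^2: [2.3, 27.881]; s^1: [-19.1722]; s^0: [27.881]
First column: [1, 2.3, -19.1722, 27.881]. Sign changes = 2.
No, unstable (2 RHP root(s))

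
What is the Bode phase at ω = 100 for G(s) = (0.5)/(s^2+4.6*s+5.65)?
Substitute s = j*100: G(j100) = -4.99225e-05 - 2.29773e-06j.
∠G(j100) = atan2(Im, Re) = atan2(-2.29773e-06, -4.99225e-05) = -177.36°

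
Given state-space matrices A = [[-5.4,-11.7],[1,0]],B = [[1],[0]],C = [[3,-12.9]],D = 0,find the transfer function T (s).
T(s) = C(sI - A)⁻¹B + D.
Characteristic polynomial det(sI - A) = s^2 + 5.4*s + 11.7.
Numerator from C·adj(sI-A)·B + D·det(sI-A) = 3*s - 12.9.
T(s) = (3*s - 12.9)/(s^2 + 5.4*s + 11.7)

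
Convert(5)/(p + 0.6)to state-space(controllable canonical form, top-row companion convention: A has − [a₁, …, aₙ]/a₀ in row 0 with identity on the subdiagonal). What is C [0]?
Reachable canonical form: C = numerator coefficients (right-aligned, zero-padded to length n).
num = 5, C = [[5]].
C[0] = 5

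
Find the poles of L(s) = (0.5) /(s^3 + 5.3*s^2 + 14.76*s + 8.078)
Set denominator = 0: s^3 + 5.3*s^2 + 14.76*s + 8.078 = (s + 0.7)(s^2 + 4.6*s + 11.54) = 0 → Poles: -0.7, -2.3 + 2.5j, -2.3 - 2.5j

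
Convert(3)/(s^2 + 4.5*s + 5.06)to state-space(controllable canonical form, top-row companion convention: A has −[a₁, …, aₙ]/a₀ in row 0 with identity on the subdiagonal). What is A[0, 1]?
Reachable canonical form for den = s^2 + 4.5*s + 5.06: top row of A = -[a₁,a₂,...,aₙ]/a₀, ones on the subdiagonal, zeros elsewhere.
A = [[-4.5, -5.06], [1, 0]].
A[0,1] = -5.06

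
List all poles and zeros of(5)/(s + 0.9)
Set denominator = 0: s + 0.9 = 0 → Poles: -0.9
Numerator is a nonzero constant (5) → Zeros: none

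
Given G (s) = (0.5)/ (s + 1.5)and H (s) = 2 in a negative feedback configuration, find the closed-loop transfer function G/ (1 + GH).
Closed-loop T = G/(1+GH).
Numerator: G_num * H_den = 0.5.
Denominator: G_den * H_den + G_num * H_num = (s + 1.5) + (1) = s + 2.5.
T(s) = (0.5)/(s + 2.5)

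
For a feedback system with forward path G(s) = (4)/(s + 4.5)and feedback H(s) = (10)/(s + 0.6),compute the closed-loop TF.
Closed-loop T = G/(1+GH).
Numerator: G_num * H_den = 4*s + 2.4.
Denominator: G_den * H_den + G_num * H_num = (s^2 + 5.1*s + 2.7) + (40) = s^2 + 5.1*s + 42.7.
T(s) = (4*s + 2.4)/(s^2 + 5.1*s + 42.7)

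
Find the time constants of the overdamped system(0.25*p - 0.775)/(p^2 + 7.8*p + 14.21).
Overdamped: real poles at -2.9, -4.9. τ = -1/pole → τ₁ = 0.3448, τ₂ = 0.2041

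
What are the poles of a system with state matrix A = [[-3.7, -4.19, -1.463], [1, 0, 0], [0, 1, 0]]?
Eigenvalues solve det(λI - A) = 0.
Characteristic polynomial: λ^3 + 3.7*λ^2 + 4.19*λ + 1.463 = 0.
Factor: (λ + 1.9)(λ + 1.1)(λ + 0.7) = 0.
Roots: -0.7, -1.1, -1.9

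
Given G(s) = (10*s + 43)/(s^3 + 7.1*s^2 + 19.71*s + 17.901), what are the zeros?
Set numerator = 0: 10*s + 43 = 0 → Zeros: -4.3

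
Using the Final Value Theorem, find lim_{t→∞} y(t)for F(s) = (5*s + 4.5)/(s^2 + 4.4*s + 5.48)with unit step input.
FVT: lim_{t→∞} y(t) = lim_{s→0} s*Y(s) where Y(s) = F(s)/s.
= lim_{s→0} F(s) = F(0) = num(0)/den(0) = 4.5/5.48 = 0.8212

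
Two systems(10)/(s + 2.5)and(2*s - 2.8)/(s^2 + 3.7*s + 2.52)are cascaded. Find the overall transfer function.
Series: H = H₁ · H₂ = (n₁·n₂)/(d₁·d₂).
Num: n₁·n₂ = 20*s - 28. Den: d₁·d₂ = s^3 + 6.2*s^2 + 11.77*s + 6.3.
H(s) = (20*s - 28)/(s^3 + 6.2*s^2 + 11.77*s + 6.3)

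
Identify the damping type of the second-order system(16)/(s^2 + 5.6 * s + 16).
Standard form: ωn²/(s²+2ζωn·s+ωn²) gives ωn=4, ζ=0.7.
Underdamped (ζ = 0.7 < 1)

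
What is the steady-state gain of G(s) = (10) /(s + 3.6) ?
DC gain = G(0) = num(0)/den(0) = 10/3.6 = 2.778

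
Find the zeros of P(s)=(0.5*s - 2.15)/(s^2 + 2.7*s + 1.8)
Set numerator = 0: 0.5*s - 2.15 = 0 → Zeros: 4.3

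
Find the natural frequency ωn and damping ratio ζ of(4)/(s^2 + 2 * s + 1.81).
Underdamped: complex pole -1 + 0.9j. ωn = |pole| = 1.345, ζ = -Re(pole)/ωn = 0.7433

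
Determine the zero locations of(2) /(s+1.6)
Numerator is a nonzero constant (2) → Zeros: none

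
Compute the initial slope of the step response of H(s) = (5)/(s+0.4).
IVT: y'(0⁺) = lim_{s→∞} s²·Y(s) = lim_{s→∞} s·H(s).
deg(num) = 0, deg(den) = 1, relative degree = 1, so s·H(s) → (leading num)/(leading den) = 5/1 = 5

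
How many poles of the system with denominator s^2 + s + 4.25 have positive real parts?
Poles: -0.5 + 2j, -0.5 - 2j. RHP poles (Re>0): 0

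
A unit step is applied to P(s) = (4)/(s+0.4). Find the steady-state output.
FVT: lim_{t→∞} y(t) = lim_{s→0} s*Y(s) where Y(s) = P(s)/s.
= lim_{s→0} P(s) = P(0) = num(0)/den(0) = 4/0.4 = 10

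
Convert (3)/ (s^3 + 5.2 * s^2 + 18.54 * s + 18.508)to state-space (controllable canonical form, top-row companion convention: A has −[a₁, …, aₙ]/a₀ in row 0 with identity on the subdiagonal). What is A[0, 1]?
Reachable canonical form for den = s^3 + 5.2*s^2 + 18.54*s + 18.508: top row of A = -[a₁,a₂,...,aₙ]/a₀, ones on the subdiagonal, zeros elsewhere.
A = [[-5.2, -18.54, -18.508], [1, 0, 0], [0, 1, 0]].
A[0,1] = -18.54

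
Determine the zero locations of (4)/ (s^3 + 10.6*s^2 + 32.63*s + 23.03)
Numerator is a nonzero constant (4) → Zeros: none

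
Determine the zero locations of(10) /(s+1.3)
Numerator is a nonzero constant (10) → Zeros: none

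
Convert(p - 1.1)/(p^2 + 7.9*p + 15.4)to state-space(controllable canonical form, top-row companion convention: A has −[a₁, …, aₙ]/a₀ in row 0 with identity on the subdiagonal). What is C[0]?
Reachable canonical form: C = numerator coefficients (right-aligned, zero-padded to length n).
num = p - 1.1, C = [[1, -1.1]].
C[0] = 1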